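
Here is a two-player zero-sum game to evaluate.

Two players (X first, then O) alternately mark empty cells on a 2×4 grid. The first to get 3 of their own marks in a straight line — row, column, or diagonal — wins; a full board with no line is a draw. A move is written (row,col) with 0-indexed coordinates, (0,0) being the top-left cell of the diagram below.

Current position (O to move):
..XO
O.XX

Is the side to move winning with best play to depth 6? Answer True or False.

p1 O@[..XO/O.XX]: (0,0)[O.XO/O.XX]-1 (0,1)[.OXO/O.XX]-1 (1,1)[..XO/OOXX]+0*
p2 X@[..XO/OOXX]: (0,0)[X.XO/OOXX]+0* (0,1)[.XXO/OOXX]+0
p3 O@[X.XO/OOXX]: (0,1)[XOXO/OOXX]+0*
p4 X@[XOXO/OOXX] terminal +0; root [..XO/O.XX] d6

O winning at [..XO/O.XX]: False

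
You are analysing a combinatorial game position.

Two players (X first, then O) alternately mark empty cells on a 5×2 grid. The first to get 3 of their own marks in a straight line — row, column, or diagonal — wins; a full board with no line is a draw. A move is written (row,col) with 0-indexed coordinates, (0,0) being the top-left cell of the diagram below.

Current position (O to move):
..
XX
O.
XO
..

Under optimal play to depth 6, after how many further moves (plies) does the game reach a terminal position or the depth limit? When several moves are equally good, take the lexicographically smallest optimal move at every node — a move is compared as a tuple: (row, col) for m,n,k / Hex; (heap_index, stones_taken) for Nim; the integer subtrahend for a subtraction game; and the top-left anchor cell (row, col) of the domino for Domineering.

ply 1, O at ../XX/O./XO/.. | (0,0)=+0→O./XX/O./XO/..*; (0,1)=+0→.O/XX/O./XO/..; (2,1)=+0→../XX/OO/XO/..; (4,0)=+0→../XX/O./XO/O.; (4,1)=+0→../XX/O./XO/.O
ply 2, X at O./XX/O./XO/.. | (0,1)=+0→OX/XX/O./XO/..*; (2,1)=+0→O./XX/OX/XO/..; (4,0)=+0→O./XX/O./XO/X.; (4,1)=+0→O./XX/O./XO/.X
ply 3, O at OX/XX/O./XO/.. | (2,1)=+0→OX/XX/OO/XO/..*; (4,0)=-1→OX/XX/O./XO/O.; (4,1)=-1→OX/XX/O./XO/.O
ply 4, X at OX/XX/OO/XO/.. | (4,0)=-1→OX/XX/OO/XO/X.; (4,1)=+0→OX/XX/OO/XO/.X*
ply 5, O at OX/XX/OO/XO/.X | (4,0)=+0→OX/XX/OO/XO/OX*
ply 6: OX/XX/OO/XO/OX is terminal +0 (X); from ../XX/O./XO/.. depth 6

PV length from [../XX/O./XO/..]: 5 plies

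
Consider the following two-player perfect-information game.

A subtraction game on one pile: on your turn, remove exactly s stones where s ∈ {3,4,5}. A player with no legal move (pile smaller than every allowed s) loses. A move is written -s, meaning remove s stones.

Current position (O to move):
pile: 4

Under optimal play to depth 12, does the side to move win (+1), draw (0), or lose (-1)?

ply 1, O at 4 | -3=+1→1*; -4=+1→0
ply 2: 1 is terminal -1 (X); from 4 depth 12

value(4, O) = +1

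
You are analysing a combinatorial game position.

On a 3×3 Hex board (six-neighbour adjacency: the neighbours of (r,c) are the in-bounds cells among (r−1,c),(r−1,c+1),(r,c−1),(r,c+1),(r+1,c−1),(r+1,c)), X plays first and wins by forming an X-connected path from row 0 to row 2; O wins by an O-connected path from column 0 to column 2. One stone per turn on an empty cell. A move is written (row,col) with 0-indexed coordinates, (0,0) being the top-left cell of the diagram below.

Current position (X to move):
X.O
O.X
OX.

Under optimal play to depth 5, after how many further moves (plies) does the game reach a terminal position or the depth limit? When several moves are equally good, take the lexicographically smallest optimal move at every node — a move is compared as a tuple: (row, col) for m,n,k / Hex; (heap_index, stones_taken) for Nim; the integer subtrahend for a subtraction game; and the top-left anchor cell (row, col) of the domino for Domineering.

PV length from [X.O/O.X/OX.]: 2 plies

[X.O/O.X/OX.] X move#1: (0,1):-1/XXO/O.X/OX.*, (1,1):-1/X.O/OXX/OX., (2,2):-1/X.O/O.X/OXX
[XXO/O.X/OX.] O move#2: (1,1):+1/XXO/OOX/OX.*, (2,2):-1/XXO/O.X/OXO
[XXO/OOX/OX.] end (terminal -1, X#3); searched X.O/O.X/OX. to 5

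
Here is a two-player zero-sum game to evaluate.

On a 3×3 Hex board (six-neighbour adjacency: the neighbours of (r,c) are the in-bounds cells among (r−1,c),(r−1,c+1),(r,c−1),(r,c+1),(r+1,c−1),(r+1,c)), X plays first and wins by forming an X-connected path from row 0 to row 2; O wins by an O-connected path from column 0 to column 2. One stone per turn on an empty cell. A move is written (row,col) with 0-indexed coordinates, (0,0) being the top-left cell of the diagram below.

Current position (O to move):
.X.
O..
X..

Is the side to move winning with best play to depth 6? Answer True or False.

O winning at [.X./O../X..]: True

p1 O@[.X./O../X..]: (0,0)[OX./O../X..]-1 (0,2)[.XO/O../X..]-1 (1,1)[.X./OO./X..]+1* (1,2)[.X./O.O/X..]-1 (2,1)[.X./O../XO.]-1 (2,2)[.X./O../X.O]-1
p2 X@[.X./OO./X..]: (0,0)[XX./OO./X..]-1* (0,2)[.XX/OO./X..]-1 (1,2)[.X./OOX/X..]-1 (2,1)[.X./OO./XX.]-1 (2,2)[.X./OO./X.X]-1
p3 O@[XX./OO./X..]: (0,2)[XXO/OO./X..]+1* (1,2)[XX./OOO/X..]+1 (2,1)[XX./OO./XO.]+1 (2,2)[XX./OO./X.O]+1
p4 X@[XXO/OO./X..] terminal -1; root [.X./O../X..] d6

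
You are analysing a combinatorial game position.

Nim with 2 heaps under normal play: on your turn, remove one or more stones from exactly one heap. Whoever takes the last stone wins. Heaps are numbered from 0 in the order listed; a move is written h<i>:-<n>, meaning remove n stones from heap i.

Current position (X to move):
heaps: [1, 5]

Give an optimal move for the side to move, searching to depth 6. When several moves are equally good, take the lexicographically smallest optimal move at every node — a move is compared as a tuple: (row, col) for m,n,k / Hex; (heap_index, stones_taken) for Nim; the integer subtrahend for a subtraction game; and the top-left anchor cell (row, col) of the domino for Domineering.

X's best at [(1,5)]: h1:-4

[(1,5)] X move#1: h0:-1:-1/(0,5), h1:-1:-1/(1,4), h1:-2:-1/(1,3), h1:-3:-1/(1,2), h1:-4:+1/(1,1)*, h1:-5:-1/(1,0)
[(1,1)] O move#2: h0:-1:-1/(0,1)*, h1:-1:-1/(1,0)
[(0,1)] X move#3: h1:-1:+1/(0,0)*
[(0,0)] end (terminal -1, O#4); searched (1,5) to 6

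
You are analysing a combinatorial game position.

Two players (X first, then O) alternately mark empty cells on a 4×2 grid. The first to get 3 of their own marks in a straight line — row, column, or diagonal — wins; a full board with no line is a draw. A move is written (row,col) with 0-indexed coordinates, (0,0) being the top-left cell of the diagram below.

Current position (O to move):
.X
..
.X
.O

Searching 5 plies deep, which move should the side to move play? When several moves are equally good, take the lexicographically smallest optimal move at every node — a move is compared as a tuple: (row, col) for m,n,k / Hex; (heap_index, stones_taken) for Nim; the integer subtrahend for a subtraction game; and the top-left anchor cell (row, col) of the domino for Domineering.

[.X/../.X/.O] O move#1: (0,0):-1/OX/../.X/.O, (1,0):-1/.X/O./.X/.O, (1,1):+0/.X/.O/.X/.O*, (2,0):-1/.X/../OX/.O, (3,0):-1/.X/../.X/OO
[.X/.O/.X/.O] X move#2: (0,0):+0/XX/.O/.X/.O*, (1,0):+0/.X/XO/.X/.O, (2,0):+0/.X/.O/XX/.O, (3,0):+0/.X/.O/.X/XO
[XX/.O/.X/.O] O move#3: (1,0):+0/XX/OO/.X/.O*, (2,0):+0/XX/.O/OX/.O, (3,0):+0/XX/.O/.X/OO
[XX/OO/.X/.O] X move#4: (2,0):+0/XX/OO/XX/.O*, (3,0):+0/XX/OO/.X/XO
[XX/OO/XX/.O] O move#5: (3,0):+0/XX/OO/XX/OO*
[XX/OO/XX/OO] end (terminal +0, X#6); searched .X/../.X/.O to 5

O's best at [.X/../.X/.O]: (1,1)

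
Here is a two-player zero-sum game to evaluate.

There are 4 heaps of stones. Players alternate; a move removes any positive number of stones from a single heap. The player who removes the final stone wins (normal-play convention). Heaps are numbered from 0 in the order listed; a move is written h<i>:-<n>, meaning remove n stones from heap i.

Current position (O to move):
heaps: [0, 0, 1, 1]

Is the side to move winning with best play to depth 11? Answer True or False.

O winning at [(0,0,1,1)]: False

p1 O@[(0,0,1,1)]: h2:-1[(0,0,0,1)]-1* h3:-1[(0,0,1,0)]-1
p2 X@[(0,0,0,1)]: h3:-1[(0,0,0,0)]+1*
p3 O@[(0,0,0,0)] terminal -1; root [(0,0,1,1)] d11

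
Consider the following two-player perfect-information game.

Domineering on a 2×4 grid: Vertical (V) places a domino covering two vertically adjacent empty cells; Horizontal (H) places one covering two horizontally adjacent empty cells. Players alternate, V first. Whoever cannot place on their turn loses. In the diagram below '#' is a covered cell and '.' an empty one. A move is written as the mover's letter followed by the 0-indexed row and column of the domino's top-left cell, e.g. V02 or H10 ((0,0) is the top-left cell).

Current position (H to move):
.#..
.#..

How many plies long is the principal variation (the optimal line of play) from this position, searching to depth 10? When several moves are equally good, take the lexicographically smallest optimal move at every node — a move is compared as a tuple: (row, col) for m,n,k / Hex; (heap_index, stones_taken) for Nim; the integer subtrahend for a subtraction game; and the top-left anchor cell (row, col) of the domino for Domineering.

PV length from [.#../.#..]: 3 plies

ply 1, H at .#../.#.. | H02=+1→.###/.#..*; H12=+1→.#../.###
ply 2, V at .###/.#.. | V00=-1→####/##..*
ply 3, H at ####/##.. | H12=+1→####/####*
ply 4: ####/#### is terminal -1 (V); from .#../.#.. depth 10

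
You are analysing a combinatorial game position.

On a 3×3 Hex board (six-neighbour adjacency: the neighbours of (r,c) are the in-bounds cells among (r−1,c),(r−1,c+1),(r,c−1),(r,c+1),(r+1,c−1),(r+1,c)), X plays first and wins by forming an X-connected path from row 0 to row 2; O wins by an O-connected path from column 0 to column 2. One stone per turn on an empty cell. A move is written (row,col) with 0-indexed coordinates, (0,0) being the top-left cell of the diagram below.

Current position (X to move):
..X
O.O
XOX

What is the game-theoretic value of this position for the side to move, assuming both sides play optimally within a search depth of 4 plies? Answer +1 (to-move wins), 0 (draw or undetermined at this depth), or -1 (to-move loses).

value(..X/O.O/XOX, X) = +1

p1 X@[..X/O.O/XOX]: (0,0)[X.X/O.O/XOX]-1 (0,1)[.XX/O.O/XOX]-1 (1,1)[..X/OXO/XOX]+1*
p2 O@[..X/OXO/XOX] terminal -1; root [..X/O.O/XOX] d4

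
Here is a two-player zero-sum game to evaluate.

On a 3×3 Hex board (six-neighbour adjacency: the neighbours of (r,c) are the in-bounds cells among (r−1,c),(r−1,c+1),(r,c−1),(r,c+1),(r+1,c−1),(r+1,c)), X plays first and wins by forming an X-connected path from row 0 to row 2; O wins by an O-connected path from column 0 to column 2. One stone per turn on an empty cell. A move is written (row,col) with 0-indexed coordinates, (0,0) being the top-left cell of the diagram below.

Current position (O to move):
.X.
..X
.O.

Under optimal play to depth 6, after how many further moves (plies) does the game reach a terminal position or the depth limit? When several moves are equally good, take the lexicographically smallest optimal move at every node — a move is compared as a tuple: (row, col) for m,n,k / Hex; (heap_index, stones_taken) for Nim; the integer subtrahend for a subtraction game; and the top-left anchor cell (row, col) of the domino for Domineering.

p1 O@[.X./..X/.O.]: (0,0)[OX./..X/.O.]-1 (0,2)[.XO/..X/.O.]-1 (1,0)[.X./O.X/.O.]-1 (1,1)[.X./.OX/.O.]+1* (2,0)[.X./..X/OO.]-1 (2,2)[.X./..X/.OO]-1
p2 X@[.X./.OX/.O.]: (0,0)[XX./.OX/.O.]-1* (0,2)[.XX/.OX/.O.]-1 (1,0)[.X./XOX/.O.]-1 (2,0)[.X./.OX/XO.]-1 (2,2)[.X./.OX/.OX]-1
p3 O@[XX./.OX/.O.]: (0,2)[XXO/.OX/.O.]+1* (1,0)[XX./OOX/.O.]+1 (2,0)[XX./.OX/OO.]+1 (2,2)[XX./.OX/.OO]+1
p4 X@[XXO/.OX/.O.]: (1,0)[XXO/XOX/.O.]-1* (2,0)[XXO/.OX/XO.]-1 (2,2)[XXO/.OX/.OX]-1
p5 O@[XXO/XOX/.O.]: (2,0)[XXO/XOX/OO.]+1* (2,2)[XXO/XOX/.OO]-1
p6 X@[XXO/XOX/OO.] terminal -1; root [.X./..X/.O.] d6

PV length from [.X./..X/.O.]: 5 plies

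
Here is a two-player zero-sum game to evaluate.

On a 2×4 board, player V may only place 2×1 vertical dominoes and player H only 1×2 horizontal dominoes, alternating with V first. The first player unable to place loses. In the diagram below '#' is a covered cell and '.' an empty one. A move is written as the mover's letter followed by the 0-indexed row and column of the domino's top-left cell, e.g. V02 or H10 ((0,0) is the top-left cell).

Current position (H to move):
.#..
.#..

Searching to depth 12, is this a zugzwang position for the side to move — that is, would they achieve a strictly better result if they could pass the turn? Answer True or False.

zugzwang(.#../.#.., H) = False

ply 1, H at .#../.#.. | H02=+1→.###/.#..*; H12=+1→.#../.###
ply 2, V at .###/.#.. | V00=-1→####/##..*
ply 3, H at ####/##.. | H12=+1→####/####*
ply 4: ####/#### is terminal -1 (V); from .#../.#.. depth 12
if H skipped the turn, V would face:
~ ply 1, V at .#../.#.. | V00=-1→##../##..; V02=+1→.##./.##.*; V03=+1→.#.#/.#.#
~ ply 2: .##./.##. is terminal -1 (H); from .#../.#.. depth 12
compare (H): move=+1 vs pass=-1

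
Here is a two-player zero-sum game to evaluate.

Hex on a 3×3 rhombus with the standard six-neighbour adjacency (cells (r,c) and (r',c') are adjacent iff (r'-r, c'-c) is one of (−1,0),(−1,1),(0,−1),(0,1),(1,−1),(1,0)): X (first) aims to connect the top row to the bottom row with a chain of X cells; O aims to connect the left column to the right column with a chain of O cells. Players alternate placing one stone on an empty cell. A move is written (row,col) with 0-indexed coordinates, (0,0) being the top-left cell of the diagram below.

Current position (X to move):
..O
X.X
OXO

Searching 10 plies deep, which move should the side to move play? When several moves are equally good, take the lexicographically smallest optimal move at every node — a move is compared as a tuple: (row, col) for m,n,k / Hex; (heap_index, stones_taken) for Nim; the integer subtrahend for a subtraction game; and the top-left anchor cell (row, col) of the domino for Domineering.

X's best at [..O/X.X/OXO]: (1,1)

[..O/X.X/OXO] X move#1: (0,0):-1/X.O/X.X/OXO, (0,1):-1/.XO/X.X/OXO, (1,1):+1/..O/XXX/OXO*
[..O/XXX/OXO] O move#2: (0,0):-1/O.O/XXX/OXO*, (0,1):-1/.OO/XXX/OXO
[O.O/XXX/OXO] X move#3: (0,1):+1/OXO/XXX/OXO*
[OXO/XXX/OXO] end (terminal -1, O#4); searched ..O/X.X/OXO to 10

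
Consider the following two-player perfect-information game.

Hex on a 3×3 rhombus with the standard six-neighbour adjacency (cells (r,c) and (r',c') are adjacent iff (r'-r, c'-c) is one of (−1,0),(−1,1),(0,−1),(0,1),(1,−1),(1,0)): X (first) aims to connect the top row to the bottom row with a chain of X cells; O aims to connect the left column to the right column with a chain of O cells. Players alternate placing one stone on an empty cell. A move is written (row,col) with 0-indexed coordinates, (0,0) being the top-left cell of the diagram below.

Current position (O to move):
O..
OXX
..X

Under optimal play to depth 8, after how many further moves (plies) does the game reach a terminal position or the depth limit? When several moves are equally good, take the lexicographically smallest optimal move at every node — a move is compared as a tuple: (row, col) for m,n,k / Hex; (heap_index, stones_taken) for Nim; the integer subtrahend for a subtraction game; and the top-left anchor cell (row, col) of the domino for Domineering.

p1 O@[O../OXX/..X]: (0,1)[OO./OXX/..X]-1* (0,2)[O.O/OXX/..X]-1 (2,0)[O../OXX/O.X]-1 (2,1)[O../OXX/.OX]-1
p2 X@[OO./OXX/..X]: (0,2)[OOX/OXX/..X]+1* (2,0)[OO./OXX/X.X]-1 (2,1)[OO./OXX/.XX]-1
p3 O@[OOX/OXX/..X] terminal -1; root [O../OXX/..X] d8

PV length from [O../OXX/..X]: 2 plies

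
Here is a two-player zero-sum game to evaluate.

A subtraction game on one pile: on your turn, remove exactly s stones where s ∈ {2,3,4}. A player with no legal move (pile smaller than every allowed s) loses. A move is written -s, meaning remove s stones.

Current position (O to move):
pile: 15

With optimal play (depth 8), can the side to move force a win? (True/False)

[15] O move#1: -2:+1/13*, -3:+1/12, -4:-1/11
[13] X move#2: -2:-1/11*, -3:-1/10, -4:-1/9
[11] O move#3: -2:-1/9, -3:-1/8, -4:+1/7*
[7] X move#4: -2:-1/5*, -3:-1/4, -4:-1/3
[5] O move#5: -2:-1/3, -3:-1/2, -4:+1/1*
[1] end (terminal -1, X#6); searched 15 to 8

O winning at [15]: True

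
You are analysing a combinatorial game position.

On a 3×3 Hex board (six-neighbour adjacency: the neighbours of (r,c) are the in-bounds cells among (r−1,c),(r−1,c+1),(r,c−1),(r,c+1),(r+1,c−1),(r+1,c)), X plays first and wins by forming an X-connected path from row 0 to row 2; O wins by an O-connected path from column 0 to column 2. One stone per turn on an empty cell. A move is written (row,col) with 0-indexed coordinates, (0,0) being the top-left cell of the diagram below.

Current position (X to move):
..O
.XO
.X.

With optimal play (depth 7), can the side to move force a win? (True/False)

X winning at [..O/.XO/.X.]: True

[..O/.XO/.X.] X move#1: (0,0):+1/X.O/.XO/.X.*, (0,1):+1/.XO/.XO/.X., (1,0):+1/..O/XXO/.X., (2,0):-1/..O/.XO/XX., (2,2):-1/..O/.XO/.XX
[X.O/.XO/.X.] O move#2: (0,1):-1/XOO/.XO/.X.*, (1,0):-1/X.O/OXO/.X., (2,0):-1/X.O/.XO/OX., (2,2):-1/X.O/.XO/.XO
[XOO/.XO/.X.] X move#3: (1,0):+1/XOO/XXO/.X.*, (2,0):-1/XOO/.XO/XX., (2,2):-1/XOO/.XO/.XX
[XOO/XXO/.X.] end (terminal -1, O#4); searched ..O/.XO/.X. to 7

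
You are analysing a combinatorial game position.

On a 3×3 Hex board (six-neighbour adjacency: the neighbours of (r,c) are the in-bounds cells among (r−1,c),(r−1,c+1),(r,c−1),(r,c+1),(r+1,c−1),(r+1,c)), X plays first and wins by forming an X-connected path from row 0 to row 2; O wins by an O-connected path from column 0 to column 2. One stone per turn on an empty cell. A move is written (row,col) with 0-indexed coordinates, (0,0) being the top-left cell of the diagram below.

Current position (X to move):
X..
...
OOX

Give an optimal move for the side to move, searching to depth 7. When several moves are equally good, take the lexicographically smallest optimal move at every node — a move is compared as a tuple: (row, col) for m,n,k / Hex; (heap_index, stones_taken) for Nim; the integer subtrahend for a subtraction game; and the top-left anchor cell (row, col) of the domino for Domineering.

p1 X@[X../.../OOX]: (0,1)[XX./.../OOX]-1 (0,2)[X.X/.../OOX]-1 (1,0)[X../X../OOX]-1 (1,1)[X../.X./OOX]-1 (1,2)[X../..X/OOX]+1*
p2 O@[X../..X/OOX]: (0,1)[XO./..X/OOX]-1* (0,2)[X.O/..X/OOX]-1 (1,0)[X../O.X/OOX]-1 (1,1)[X../.OX/OOX]-1
p3 X@[XO./..X/OOX]: (0,2)[XOX/..X/OOX]+1* (1,0)[XO./X.X/OOX]+1 (1,1)[XO./.XX/OOX]+1
p4 O@[XOX/..X/OOX] terminal -1; root [X../.../OOX] d7

X's best at [X../.../OOX]: (1,2)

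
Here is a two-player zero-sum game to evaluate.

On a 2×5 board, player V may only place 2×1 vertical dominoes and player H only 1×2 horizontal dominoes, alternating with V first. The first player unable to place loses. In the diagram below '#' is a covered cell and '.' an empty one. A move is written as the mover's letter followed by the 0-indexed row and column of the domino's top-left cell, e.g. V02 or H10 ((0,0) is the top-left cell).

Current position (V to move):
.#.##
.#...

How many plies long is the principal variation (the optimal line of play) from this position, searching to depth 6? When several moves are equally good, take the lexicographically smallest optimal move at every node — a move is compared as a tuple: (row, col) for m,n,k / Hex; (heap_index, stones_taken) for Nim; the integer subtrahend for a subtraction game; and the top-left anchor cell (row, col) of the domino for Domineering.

PV length from [.#.##/.#...]: 3 plies

p1 V@[.#.##/.#...]: V00[##.##/##...]-1 V02[.####/.##..]+1*
p2 H@[.####/.##..]: H13[.####/.####]-1*
p3 V@[.####/.####]: V00[#####/#####]+1*
p4 H@[#####/#####] terminal -1; root [.#.##/.#...] d6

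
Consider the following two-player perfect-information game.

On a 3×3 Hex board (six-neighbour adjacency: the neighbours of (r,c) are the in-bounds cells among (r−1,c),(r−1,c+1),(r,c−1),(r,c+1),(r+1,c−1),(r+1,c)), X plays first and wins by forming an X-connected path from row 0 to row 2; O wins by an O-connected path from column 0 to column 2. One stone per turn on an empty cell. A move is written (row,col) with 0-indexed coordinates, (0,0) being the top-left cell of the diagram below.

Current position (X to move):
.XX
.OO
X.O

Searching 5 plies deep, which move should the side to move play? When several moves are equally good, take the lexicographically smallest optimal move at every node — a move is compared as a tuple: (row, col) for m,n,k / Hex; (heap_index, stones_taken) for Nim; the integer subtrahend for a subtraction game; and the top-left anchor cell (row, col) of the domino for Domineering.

p1 X@[.XX/.OO/X.O]: (0,0)[XXX/.OO/X.O]-1 (1,0)[.XX/XOO/X.O]+1* (2,1)[.XX/.OO/XXO]-1
p2 O@[.XX/XOO/X.O] terminal -1; root [.XX/.OO/X.O] d5

X's best at [.XX/.OO/X.O]: (1,0)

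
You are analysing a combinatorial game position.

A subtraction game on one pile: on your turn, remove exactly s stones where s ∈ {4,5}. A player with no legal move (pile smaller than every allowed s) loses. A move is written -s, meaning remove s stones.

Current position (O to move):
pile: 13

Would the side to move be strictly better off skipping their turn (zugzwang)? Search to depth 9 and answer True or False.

zugzwang(13, O) = False

ply 1, O at 13 | -4=+1→9*; -5=-1→8
ply 2, X at 9 | -4=-1→5*; -5=-1→4
ply 3, O at 5 | -4=+1→1*; -5=+1→0
ply 4: 1 is terminal -1 (X); from 13 depth 9
pass branch (X moves first from the same position):
  | ply 1, X at 13 | -4=+1→9*; -5=-1→8
  | ply 2, O at 9 | -4=-1→5*; -5=-1→4
  | ply 3, X at 5 | -4=+1→1*; -5=+1→0
  | ply 4: 1 is terminal -1 (O); from 13 depth 9
O moving scores +1; O passing scores -1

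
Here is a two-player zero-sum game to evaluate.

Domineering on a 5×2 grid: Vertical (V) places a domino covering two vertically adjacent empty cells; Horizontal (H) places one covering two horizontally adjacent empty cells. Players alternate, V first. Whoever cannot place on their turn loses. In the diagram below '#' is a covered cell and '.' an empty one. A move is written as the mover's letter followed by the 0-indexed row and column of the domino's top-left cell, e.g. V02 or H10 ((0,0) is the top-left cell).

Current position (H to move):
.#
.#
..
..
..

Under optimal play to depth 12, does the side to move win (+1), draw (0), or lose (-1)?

ply 1, H at .#/.#/../../.. | H20=-1→.#/.#/##/../..; H30=+1→.#/.#/../##/..*; H40=-1→.#/.#/../../##
ply 2, V at .#/.#/../##/.. | V00=-1→##/##/../##/..*; V10=-1→.#/##/#./##/..
ply 3, H at ##/##/../##/.. | H20=+1→##/##/##/##/..*; H40=+1→##/##/../##/##
ply 4: ##/##/##/##/.. is terminal -1 (V); from .#/.#/../../.. depth 12

value(.#/.#/../../.., H) = +1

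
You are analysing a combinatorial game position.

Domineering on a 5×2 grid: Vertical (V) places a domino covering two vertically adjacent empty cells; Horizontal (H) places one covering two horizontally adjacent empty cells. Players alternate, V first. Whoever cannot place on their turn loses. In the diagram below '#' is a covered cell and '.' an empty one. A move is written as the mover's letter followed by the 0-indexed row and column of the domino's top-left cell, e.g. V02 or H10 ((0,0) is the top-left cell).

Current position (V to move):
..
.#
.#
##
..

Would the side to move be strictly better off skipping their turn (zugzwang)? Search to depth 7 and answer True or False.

p1 V@[../.#/.#/##/..]: V00[#./##/.#/##/..]-1* V10[../##/##/##/..]-1
p2 H@[#./##/.#/##/..]: H40[#./##/.#/##/##]+1*
p3 V@[#./##/.#/##/##] terminal -1; root [../.#/.#/##/..] d7
pass branch (H moves first from the same position):
  | p1 H@[../.#/.#/##/..]: H00[##/.#/.#/##/..]+1* H40[../.#/.#/##/##]-1
  | p2 V@[##/.#/.#/##/..]: V10[##/##/##/##/..]-1*
  | p3 H@[##/##/##/##/..]: H40[##/##/##/##/##]+1*
  | p4 V@[##/##/##/##/##] terminal -1; root [../.#/.#/##/..] d7
V moving scores -1; V passing scores -1

zugzwang(../.#/.#/##/.., V) = False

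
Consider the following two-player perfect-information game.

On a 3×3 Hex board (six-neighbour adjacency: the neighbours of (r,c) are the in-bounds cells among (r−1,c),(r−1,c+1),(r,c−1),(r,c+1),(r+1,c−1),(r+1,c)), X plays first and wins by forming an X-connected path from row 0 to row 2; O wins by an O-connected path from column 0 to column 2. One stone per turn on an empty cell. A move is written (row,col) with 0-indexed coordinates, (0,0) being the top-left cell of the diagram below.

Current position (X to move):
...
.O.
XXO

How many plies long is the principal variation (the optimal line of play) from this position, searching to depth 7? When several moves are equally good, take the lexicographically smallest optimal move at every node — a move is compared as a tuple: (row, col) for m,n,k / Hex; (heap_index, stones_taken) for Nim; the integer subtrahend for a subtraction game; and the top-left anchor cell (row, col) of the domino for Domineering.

ply 1, X at .../.O./XXO | (0,0)=-1→X../.O./XXO; (0,1)=-1→.X./.O./XXO; (0,2)=+1→..X/.O./XXO*; (1,0)=+1→.../XO./XXO; (1,2)=+1→.../.OX/XXO
ply 2, O at ..X/.O./XXO | (0,0)=-1→O.X/.O./XXO*; (0,1)=-1→.OX/.O./XXO; (1,0)=-1→..X/OO./XXO; (1,2)=-1→..X/.OO/XXO
ply 3, X at O.X/.O./XXO | (0,1)=+1→OXX/.O./XXO*; (1,0)=+1→O.X/XO./XXO; (1,2)=+1→O.X/.OX/XXO
ply 4, O at OXX/.O./XXO | (1,0)=-1→OXX/OO./XXO*; (1,2)=-1→OXX/.OO/XXO
ply 5, X at OXX/OO./XXO | (1,2)=+1→OXX/OOX/XXO*
ply 6: OXX/OOX/XXO is terminal -1 (O); from .../.O./XXO depth 7

PV length from [.../.O./XXO]: 5 plies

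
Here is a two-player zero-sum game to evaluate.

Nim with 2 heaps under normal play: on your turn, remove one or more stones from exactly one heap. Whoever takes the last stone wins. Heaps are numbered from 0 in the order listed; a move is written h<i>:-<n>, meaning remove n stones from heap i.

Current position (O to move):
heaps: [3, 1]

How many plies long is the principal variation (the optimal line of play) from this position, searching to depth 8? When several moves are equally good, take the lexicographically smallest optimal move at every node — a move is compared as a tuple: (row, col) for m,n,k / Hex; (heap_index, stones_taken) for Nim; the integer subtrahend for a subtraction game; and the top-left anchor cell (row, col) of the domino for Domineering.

PV length from [(3,1)]: 3 plies

ply 1, O at (3,1) | h0:-1=-1→(2,1); h0:-2=+1→(1,1)*; h0:-3=-1→(0,1); h1:-1=-1→(3,0)
ply 2, X at (1,1) | h0:-1=-1→(0,1)*; h1:-1=-1→(1,0)
ply 3, O at (0,1) | h1:-1=+1→(0,0)*
ply 4: (0,0) is terminal -1 (X); from (3,1) depth 8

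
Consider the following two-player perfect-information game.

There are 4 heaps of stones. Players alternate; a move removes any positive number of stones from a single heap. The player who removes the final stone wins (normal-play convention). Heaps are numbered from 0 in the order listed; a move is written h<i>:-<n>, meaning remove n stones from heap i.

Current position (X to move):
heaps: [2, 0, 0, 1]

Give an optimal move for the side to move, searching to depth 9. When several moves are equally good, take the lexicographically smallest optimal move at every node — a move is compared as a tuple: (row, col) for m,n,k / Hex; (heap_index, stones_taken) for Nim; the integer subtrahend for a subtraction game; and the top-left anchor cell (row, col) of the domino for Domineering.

X's best at [(2,0,0,1)]: h0:-1

[(2,0,0,1)] X move#1: h0:-1:+1/(1,0,0,1)*, h0:-2:-1/(0,0,0,1), h3:-1:-1/(2,0,0,0)
[(1,0,0,1)] O move#2: h0:-1:-1/(0,0,0,1)*, h3:-1:-1/(1,0,0,0)
[(0,0,0,1)] X move#3: h3:-1:+1/(0,0,0,0)*
[(0,0,0,0)] end (terminal -1, O#4); searched (2,0,0,1) to 9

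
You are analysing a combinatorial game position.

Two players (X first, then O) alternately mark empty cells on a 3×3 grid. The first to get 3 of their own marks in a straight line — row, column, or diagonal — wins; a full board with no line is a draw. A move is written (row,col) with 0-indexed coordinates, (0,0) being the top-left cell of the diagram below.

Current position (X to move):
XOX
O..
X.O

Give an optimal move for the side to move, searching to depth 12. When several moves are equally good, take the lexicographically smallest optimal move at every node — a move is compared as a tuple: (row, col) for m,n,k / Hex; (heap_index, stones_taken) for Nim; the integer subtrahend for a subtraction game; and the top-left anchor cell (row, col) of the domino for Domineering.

X's best at [XOX/O../X.O]: (1,1)

p1 X@[XOX/O../X.O]: (1,1)[XOX/OX./X.O]+1* (1,2)[XOX/O.X/X.O]+0 (2,1)[XOX/O../XXO]+0
p2 O@[XOX/OX./X.O] terminal -1; root [XOX/O../X.O] d12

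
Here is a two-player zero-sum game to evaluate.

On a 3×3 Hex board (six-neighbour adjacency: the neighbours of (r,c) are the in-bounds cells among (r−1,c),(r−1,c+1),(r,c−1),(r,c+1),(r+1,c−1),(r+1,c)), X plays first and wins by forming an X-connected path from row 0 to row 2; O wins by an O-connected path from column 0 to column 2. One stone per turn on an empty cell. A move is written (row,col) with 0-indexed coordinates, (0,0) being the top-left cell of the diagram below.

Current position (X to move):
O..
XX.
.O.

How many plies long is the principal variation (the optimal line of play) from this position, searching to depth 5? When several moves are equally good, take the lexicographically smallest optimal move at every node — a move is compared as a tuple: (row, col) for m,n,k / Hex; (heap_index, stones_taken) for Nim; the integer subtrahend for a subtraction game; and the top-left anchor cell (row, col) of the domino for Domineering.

ply 1, X at O../XX./.O. | (0,1)=-1→OX./XX./.O.; (0,2)=-1→O.X/XX./.O.; (1,2)=+1→O../XXX/.O.*; (2,0)=+1→O../XX./XO.; (2,2)=+1→O../XX./.OX
ply 2, O at O../XXX/.O. | (0,1)=-1→OO./XXX/.O.*; (0,2)=-1→O.O/XXX/.O.; (2,0)=-1→O../XXX/OO.; (2,2)=-1→O../XXX/.OO
ply 3, X at OO./XXX/.O. | (0,2)=+1→OOX/XXX/.O.*; (2,0)=-1→OO./XXX/XO.; (2,2)=-1→OO./XXX/.OX
ply 4, O at OOX/XXX/.O. | (2,0)=-1→OOX/XXX/OO.*; (2,2)=-1→OOX/XXX/.OO
ply 5, X at OOX/XXX/OO. | (2,2)=+1→OOX/XXX/OOX*
ply 6: OOX/XXX/OOX is terminal -1 (O); from O../XX./.O. depth 5

PV length from [O../XX./.O.]: 5 plies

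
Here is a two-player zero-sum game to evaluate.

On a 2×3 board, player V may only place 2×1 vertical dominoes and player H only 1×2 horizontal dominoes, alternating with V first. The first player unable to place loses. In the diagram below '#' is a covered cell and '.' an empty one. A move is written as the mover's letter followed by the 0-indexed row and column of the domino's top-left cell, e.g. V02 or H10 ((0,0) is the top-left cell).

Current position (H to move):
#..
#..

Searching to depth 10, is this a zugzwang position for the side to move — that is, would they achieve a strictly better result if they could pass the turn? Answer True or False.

zugzwang(#../#.., H) = False

p1 H@[#../#..]: H01[###/#..]+1* H11[#../###]+1
p2 V@[###/#..] terminal -1; root [#../#..] d10
suppose H passes — search the same position with V to move:
pass> p1 V@[#../#..]: V01[##./##.]+1* V02[#.#/#.#]+1
pass> p2 H@[##./##.] terminal -1; root [#../#..] d10
for H: play +1, pass -1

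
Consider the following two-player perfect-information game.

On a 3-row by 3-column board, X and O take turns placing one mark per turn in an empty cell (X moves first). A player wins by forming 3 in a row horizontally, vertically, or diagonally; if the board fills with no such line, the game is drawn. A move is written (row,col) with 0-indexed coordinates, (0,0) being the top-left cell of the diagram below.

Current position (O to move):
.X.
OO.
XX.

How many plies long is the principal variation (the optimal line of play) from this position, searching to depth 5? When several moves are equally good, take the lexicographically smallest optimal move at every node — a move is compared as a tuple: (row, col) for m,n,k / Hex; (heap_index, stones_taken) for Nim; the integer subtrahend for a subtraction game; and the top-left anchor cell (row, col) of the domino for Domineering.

ply 1, O at .X./OO./XX. | (0,0)=-1→OX./OO./XX.; (0,2)=-1→.XO/OO./XX.; (1,2)=+1→.X./OOO/XX.*; (2,2)=+1→.X./OO./XXO
ply 2: .X./OOO/XX. is terminal -1 (X); from .X./OO./XX. depth 5

PV length from [.X./OO./XX.]: 1 ply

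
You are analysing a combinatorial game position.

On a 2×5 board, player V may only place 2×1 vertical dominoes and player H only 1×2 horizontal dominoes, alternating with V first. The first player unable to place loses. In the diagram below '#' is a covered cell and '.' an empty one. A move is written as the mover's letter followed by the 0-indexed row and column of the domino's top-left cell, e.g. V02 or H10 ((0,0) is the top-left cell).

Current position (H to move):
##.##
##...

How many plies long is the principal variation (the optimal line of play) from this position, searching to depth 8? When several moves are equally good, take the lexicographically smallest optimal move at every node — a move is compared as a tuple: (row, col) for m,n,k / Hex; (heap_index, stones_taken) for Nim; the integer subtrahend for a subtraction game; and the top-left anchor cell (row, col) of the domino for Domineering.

[##.##/##...] H move#1: H12:+1/##.##/####.*, H13:-1/##.##/##.##
[##.##/####.] end (terminal -1, V#2); searched ##.##/##... to 8

PV length from [##.##/##...]: 1 ply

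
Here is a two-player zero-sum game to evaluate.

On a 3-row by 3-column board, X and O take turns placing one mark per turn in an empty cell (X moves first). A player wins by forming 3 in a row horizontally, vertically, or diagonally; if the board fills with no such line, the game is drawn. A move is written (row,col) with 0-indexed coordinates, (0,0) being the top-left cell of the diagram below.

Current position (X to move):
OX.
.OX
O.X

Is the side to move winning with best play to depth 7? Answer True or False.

X winning at [OX./.OX/O.X]: True

[OX./.OX/O.X] X move#1: (0,2):+1/OXX/.OX/O.X*, (1,0):-1/OX./XOX/O.X, (2,1):-1/OX./.OX/OXX
[OXX/.OX/O.X] end (terminal -1, O#2); searched OX./.OX/O.X to 7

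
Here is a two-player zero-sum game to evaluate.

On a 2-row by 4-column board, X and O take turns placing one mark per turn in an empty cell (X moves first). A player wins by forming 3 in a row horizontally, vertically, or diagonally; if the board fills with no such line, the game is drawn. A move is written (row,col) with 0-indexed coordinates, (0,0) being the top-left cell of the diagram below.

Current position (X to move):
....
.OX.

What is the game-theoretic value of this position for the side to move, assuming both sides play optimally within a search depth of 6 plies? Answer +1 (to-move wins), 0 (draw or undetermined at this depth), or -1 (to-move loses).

value(..../.OX., X) = 0

ply 1, X at ..../.OX. | (0,0)=+0→X.../.OX.*; (0,1)=+0→.X../.OX.; (0,2)=+0→..X./.OX.; (0,3)=+0→...X/.OX.; (1,0)=+0→..../XOX.; (1,3)=+0→..../.OXX
ply 2, O at X.../.OX. | (0,1)=+0→XO../.OX.*; (0,2)=+0→X.O./.OX.; (0,3)=+0→X..O/.OX.; (1,0)=+0→X.../OOX.; (1,3)=+0→X.../.OXO
ply 3, X at XO../.OX. | (0,2)=+0→XOX./.OX.*; (0,3)=+0→XO.X/.OX.; (1,0)=+0→XO../XOX.; (1,3)=+0→XO../.OXX
ply 4, O at XOX./.OX. | (0,3)=+0→XOXO/.OX.*; (1,0)=+0→XOX./OOX.; (1,3)=+0→XOX./.OXO
ply 5, X at XOXO/.OX. | (1,0)=+0→XOXO/XOX.*; (1,3)=+0→XOXO/.OXX
ply 6, O at XOXO/XOX. | (1,3)=+0→XOXO/XOXO*
ply 7: XOXO/XOXO is terminal +0 (X); from ..../.OX. depth 6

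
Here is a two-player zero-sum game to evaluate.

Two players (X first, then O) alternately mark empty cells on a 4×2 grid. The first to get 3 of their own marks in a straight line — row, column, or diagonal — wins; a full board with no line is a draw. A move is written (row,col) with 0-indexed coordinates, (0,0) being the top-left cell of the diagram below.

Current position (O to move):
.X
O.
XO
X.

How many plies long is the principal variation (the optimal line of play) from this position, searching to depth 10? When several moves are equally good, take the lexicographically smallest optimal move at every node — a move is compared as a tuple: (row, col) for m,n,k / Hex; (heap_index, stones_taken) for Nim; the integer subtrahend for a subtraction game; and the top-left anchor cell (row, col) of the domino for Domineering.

[.X/O./XO/X.] O move#1: (0,0):+0/OX/O./XO/X.*, (1,1):+0/.X/OO/XO/X., (3,1):+0/.X/O./XO/XO
[OX/O./XO/X.] X move#2: (1,1):+0/OX/OX/XO/X.*, (3,1):+0/OX/O./XO/XX
[OX/OX/XO/X.] O move#3: (3,1):+0/OX/OX/XO/XO*
[OX/OX/XO/XO] end (terminal +0, X#4); searched .X/O./XO/X. to 10

PV length from [.X/O./XO/X.]: 3 plies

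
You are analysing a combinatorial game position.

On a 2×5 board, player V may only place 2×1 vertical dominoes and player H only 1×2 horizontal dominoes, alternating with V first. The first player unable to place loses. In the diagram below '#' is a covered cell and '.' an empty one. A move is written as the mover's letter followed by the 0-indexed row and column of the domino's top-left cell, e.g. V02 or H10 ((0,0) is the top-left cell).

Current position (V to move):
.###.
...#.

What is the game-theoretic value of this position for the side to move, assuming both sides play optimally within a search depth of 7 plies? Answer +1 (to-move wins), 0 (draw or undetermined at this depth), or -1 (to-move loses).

p1 V@[.###./...#.]: V00[####./#..#.]+1* V04[.####/...##]-1
p2 H@[####./#..#.]: H11[####./####.]-1*
p3 V@[####./####.]: V04[#####/#####]+1*
p4 H@[#####/#####] terminal -1; root [.###./...#.] d7

value(.###./...#., V) = +1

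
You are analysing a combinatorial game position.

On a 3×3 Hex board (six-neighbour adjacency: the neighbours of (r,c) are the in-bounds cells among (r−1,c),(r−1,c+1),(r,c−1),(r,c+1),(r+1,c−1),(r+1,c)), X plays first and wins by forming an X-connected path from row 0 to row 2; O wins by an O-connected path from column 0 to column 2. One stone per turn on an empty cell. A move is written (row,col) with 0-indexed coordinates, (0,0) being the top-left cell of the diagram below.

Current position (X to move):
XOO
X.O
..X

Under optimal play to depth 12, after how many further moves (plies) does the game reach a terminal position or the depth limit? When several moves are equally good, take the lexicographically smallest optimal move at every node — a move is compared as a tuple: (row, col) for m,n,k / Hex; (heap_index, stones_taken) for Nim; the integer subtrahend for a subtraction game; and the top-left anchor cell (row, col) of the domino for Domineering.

PV length from [XOO/X.O/..X]: 3 plies

ply 1, X at XOO/X.O/..X | (1,1)=+1→XOO/XXO/..X*; (2,0)=+1→XOO/X.O/X.X; (2,1)=+1→XOO/X.O/.XX
ply 2, O at XOO/XXO/..X | (2,0)=-1→XOO/XXO/O.X*; (2,1)=-1→XOO/XXO/.OX
ply 3, X at XOO/XXO/O.X | (2,1)=+1→XOO/XXO/OXX*
ply 4: XOO/XXO/OXX is terminal -1 (O); from XOO/X.O/..X depth 12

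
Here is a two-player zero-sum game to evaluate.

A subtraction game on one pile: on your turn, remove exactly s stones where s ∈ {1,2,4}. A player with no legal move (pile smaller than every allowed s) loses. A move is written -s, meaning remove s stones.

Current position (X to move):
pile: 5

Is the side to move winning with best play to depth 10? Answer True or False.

X winning at [5]: True

ply 1, X at 5 | -1=-1→4; -2=+1→3*; -4=-1→1
ply 2, O at 3 | -1=-1→2*; -2=-1→1
ply 3, X at 2 | -1=-1→1; -2=+1→0*
ply 4: 0 is terminal -1 (O); from 5 depth 10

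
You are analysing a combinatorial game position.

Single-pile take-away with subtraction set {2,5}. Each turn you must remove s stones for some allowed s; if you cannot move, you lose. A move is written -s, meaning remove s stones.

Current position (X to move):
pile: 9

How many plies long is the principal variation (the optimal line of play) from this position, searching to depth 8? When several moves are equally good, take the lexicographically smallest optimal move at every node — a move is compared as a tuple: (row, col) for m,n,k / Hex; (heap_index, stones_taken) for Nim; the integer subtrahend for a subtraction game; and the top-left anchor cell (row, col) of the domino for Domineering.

PV length from [9]: 3 plies

ply 1, X at 9 | -2=+1→7*; -5=+1→4
ply 2, O at 7 | -2=-1→5*; -5=-1→2
ply 3, X at 5 | -2=-1→3; -5=+1→0*
ply 4: 0 is terminal -1 (O); from 9 depth 8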